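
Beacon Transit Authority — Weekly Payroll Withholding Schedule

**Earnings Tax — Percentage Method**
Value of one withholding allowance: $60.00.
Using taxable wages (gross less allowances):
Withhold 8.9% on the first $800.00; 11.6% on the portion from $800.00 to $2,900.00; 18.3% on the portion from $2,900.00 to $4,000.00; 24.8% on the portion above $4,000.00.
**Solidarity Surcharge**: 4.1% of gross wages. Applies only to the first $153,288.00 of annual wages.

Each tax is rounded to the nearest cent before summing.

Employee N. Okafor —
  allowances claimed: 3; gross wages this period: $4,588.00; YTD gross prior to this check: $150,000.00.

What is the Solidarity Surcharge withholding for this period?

$134.81

Solidarity Surcharge: cap $153,288.00 − YTD $150,000.00 = $3,288.00 subject; 4.1% × $3,288.00 = $134.81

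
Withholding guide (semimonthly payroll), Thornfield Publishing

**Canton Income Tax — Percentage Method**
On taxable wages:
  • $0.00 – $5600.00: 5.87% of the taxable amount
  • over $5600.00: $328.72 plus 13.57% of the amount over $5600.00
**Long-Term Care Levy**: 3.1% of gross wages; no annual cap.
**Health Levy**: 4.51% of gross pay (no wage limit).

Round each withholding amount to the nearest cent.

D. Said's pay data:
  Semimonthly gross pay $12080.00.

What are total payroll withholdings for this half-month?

$2127.35

Canton Income Tax: taxable = $12080.00
  $328.72 + 13.57% × ($12080.00 − $5600.00) = $328.72 + 13.57% × $6480.00 = $1208.06
Long-Term Care Levy: 3.1% × $12080.00 = $374.48
Health Levy: 4.51% × $12080.00 = $544.81
Total: $1208.06 + $374.48 + $544.81 = $2127.35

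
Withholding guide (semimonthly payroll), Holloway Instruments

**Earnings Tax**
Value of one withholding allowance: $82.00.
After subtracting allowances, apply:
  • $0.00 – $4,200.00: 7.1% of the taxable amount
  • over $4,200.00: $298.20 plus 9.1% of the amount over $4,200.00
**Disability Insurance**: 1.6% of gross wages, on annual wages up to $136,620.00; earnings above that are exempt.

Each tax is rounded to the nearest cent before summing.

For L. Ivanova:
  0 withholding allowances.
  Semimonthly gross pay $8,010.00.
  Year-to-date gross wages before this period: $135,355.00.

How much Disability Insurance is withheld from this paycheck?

$20.24

Disability Insurance: cap $136,620.00 − YTD $135,355.00 = $1,265.00 subject; 1.6% × $1,265.00 = $20.24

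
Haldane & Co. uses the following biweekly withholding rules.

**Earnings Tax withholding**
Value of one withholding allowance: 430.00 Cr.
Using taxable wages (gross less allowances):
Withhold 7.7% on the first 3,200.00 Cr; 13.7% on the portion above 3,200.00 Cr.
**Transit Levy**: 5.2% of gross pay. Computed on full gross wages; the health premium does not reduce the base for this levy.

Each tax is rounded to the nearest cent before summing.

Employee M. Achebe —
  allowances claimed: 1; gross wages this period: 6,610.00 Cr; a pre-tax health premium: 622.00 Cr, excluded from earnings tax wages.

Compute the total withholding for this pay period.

Earnings Tax: taxable = 6,610.00 Cr − 622.00 Cr − 1×430.00 Cr = 5,558.00 Cr
  246.40 Cr + 13.7% × (5,558.00 Cr − 3,200.00 Cr) = 246.40 Cr + 13.7% × 2,358.00 Cr = 569.45 Cr
Transit Levy: 5.2% × 6,610.00 Cr = 343.72 Cr
Total: 569.45 Cr + 343.72 Cr = 913.17 Cr

913.17 Cr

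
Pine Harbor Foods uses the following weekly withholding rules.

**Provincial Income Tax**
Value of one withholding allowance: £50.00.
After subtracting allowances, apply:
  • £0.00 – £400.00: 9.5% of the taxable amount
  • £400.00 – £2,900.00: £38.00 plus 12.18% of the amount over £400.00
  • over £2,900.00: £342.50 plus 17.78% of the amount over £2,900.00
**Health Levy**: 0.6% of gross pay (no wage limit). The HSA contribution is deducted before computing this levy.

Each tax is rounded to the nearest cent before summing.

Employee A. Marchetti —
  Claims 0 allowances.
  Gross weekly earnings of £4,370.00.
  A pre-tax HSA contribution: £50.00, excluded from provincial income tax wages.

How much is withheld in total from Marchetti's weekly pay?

£620.90

Provincial Income Tax: taxable = £4,370.00 − £50.00 = £4,320.00
  £342.50 + 17.78% × (£4,320.00 − £2,900.00) = £342.50 + 17.78% × £1,420.00 = £594.98
Health Levy: 0.6% × £4,320.00 = £25.92
Total: £594.98 + £25.92 = £620.90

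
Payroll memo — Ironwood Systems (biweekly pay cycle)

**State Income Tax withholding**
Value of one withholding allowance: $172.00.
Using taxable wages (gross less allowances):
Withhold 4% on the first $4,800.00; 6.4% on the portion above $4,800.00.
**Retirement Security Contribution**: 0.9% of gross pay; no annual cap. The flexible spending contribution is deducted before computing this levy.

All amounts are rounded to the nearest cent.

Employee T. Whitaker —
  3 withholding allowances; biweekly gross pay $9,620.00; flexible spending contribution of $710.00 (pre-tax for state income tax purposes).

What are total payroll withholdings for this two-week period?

State Income Tax: taxable = $9,620.00 − $710.00 − 3×$172.00 = $8,394.00
  $192.00 + 6.4% × ($8,394.00 − $4,800.00) = $192.00 + 6.4% × $3,594.00 = $422.02
Retirement Security Contribution: 0.9% × $8,910.00 = $80.19
Total: $422.02 + $80.19 = $502.21

$502.21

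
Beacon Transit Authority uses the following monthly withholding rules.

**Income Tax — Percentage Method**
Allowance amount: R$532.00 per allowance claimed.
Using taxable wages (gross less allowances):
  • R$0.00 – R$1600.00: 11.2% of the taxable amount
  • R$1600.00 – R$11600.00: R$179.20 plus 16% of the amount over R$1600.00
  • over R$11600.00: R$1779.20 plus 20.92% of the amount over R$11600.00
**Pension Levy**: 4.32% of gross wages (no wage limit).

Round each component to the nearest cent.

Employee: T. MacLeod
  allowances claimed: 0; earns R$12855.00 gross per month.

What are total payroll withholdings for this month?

Income Tax: taxable = R$12855.00
  R$1779.20 + 20.92% × (R$12855.00 − R$11600.00) = R$1779.20 + 20.92% × R$1255.00 = R$2041.75
Pension Levy: 4.32% × R$12855.00 = R$555.34
Total: R$2041.75 + R$555.34 = R$2597.09

R$2597.09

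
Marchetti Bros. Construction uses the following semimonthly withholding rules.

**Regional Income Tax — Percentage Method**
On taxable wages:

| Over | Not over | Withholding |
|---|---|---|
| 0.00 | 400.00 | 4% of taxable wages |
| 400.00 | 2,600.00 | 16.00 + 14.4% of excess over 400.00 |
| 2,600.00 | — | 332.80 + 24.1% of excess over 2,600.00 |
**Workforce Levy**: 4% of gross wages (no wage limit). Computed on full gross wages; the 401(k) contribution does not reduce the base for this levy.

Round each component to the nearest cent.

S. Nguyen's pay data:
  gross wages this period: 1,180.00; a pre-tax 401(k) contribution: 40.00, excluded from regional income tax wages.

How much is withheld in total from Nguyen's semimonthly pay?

Regional Income Tax: taxable = 1,180.00 − 40.00 = 1,140.00
  16.00 + 14.4% × (1,140.00 − 400.00) = 16.00 + 14.4% × 740.00 = 122.56
Workforce Levy: 4% × 1,180.00 = 47.20
Total: 122.56 + 47.20 = 169.76

169.76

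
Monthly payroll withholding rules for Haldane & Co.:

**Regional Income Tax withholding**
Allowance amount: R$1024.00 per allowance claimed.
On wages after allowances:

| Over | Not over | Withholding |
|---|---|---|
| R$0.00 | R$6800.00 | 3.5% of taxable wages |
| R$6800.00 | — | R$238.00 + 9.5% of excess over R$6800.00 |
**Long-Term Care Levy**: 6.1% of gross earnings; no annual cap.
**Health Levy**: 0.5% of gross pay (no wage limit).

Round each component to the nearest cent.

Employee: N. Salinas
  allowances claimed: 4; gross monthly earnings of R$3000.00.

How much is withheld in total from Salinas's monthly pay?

R$198.00

Regional Income Tax: taxable = R$3000.00 − 4×R$1024.00 = R$-1096.00
  Taxable ≤ 0 → R$0.00
Long-Term Care Levy: 6.1% × R$3000.00 = R$183.00
Health Levy: 0.5% × R$3000.00 = R$15.00
Total: R$0.00 + R$183.00 + R$15.00 = R$198.00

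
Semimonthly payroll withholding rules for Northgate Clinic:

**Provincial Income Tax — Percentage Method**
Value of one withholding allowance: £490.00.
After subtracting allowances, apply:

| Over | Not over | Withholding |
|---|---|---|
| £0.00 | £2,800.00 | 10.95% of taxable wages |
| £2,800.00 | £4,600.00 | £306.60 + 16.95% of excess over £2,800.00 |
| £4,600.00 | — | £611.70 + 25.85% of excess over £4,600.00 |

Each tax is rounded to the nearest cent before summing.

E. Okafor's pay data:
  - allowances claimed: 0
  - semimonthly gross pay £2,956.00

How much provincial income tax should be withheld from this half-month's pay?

Provincial Income Tax: taxable = £2,956.00
  £306.60 + 16.95% × (£2,956.00 − £2,800.00) = £306.60 + 16.95% × £156.00 = £333.04

£333.04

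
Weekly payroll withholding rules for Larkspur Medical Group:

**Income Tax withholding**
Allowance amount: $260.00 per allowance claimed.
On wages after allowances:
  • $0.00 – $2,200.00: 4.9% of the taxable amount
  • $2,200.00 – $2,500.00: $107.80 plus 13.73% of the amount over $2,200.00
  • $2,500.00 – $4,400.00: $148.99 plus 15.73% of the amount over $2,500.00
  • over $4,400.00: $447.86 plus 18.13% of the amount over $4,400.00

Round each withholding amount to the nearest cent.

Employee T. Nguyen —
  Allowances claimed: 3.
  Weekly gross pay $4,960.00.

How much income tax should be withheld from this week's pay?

Income Tax: taxable = $4,960.00 − 3×$260.00 = $4,180.00
  $148.99 + 15.73% × ($4,180.00 − $2,500.00) = $148.99 + 15.73% × $1,680.00 = $413.25

$413.25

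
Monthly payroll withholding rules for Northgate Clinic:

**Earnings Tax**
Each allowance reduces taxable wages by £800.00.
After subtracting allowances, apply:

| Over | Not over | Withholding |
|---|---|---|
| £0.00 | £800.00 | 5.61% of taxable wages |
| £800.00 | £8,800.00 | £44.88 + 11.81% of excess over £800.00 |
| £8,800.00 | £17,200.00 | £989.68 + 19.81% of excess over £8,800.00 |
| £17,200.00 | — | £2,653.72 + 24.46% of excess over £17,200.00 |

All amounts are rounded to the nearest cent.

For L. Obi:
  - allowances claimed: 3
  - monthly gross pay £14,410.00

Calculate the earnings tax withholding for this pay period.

Earnings Tax: taxable = £14,410.00 − 3×£800.00 = £12,010.00
  £989.68 + 19.81% × (£12,010.00 − £8,800.00) = £989.68 + 19.81% × £3,210.00 = £1,625.58

£1,625.58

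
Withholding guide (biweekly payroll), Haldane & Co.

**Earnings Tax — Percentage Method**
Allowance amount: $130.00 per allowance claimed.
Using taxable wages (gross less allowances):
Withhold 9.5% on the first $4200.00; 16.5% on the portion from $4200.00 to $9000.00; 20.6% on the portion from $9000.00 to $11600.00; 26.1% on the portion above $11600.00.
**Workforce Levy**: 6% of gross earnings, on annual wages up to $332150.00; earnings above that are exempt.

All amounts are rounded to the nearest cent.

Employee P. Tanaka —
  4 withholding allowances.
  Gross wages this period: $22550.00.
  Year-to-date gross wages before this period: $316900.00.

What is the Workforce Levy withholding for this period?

Workforce Levy: cap $332150.00 − YTD $316900.00 = $15250.00 subject; 6% × $15250.00 = $915.00

$915.00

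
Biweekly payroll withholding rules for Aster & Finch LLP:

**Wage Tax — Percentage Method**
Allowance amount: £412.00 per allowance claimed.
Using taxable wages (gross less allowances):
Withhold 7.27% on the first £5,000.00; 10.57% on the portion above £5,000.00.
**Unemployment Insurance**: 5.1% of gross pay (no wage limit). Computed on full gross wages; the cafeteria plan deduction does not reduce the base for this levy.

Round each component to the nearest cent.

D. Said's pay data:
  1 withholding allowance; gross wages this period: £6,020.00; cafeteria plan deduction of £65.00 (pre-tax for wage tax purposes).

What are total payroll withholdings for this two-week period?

£727.92

Wage Tax: taxable = £6,020.00 − £65.00 − 1×£412.00 = £5,543.00
  £363.50 + 10.57% × (£5,543.00 − £5,000.00) = £363.50 + 10.57% × £543.00 = £420.90
Unemployment Insurance: 5.1% × £6,020.00 = £307.02
Total: £420.90 + £307.02 = £727.92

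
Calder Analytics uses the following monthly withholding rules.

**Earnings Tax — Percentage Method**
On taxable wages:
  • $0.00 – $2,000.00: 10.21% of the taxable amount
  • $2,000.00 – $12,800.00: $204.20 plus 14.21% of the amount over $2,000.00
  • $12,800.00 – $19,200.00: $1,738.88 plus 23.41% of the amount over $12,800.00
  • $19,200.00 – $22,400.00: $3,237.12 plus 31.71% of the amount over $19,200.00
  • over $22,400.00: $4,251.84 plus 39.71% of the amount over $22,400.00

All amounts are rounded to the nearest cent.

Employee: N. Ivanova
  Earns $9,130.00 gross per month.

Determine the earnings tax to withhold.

Earnings Tax: taxable = $9,130.00
  $204.20 + 14.21% × ($9,130.00 − $2,000.00) = $204.20 + 14.21% × $7,130.00 = $1,217.37

$1,217.37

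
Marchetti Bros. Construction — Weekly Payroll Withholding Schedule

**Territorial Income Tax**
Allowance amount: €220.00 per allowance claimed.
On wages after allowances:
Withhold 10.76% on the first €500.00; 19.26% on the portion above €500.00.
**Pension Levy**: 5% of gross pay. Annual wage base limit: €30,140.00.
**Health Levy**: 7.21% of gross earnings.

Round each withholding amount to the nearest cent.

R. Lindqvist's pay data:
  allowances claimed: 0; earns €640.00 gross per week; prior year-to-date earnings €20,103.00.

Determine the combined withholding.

Territorial Income Tax: taxable = €640.00
  €53.80 + 19.26% × (€640.00 − €500.00) = €53.80 + 19.26% × €140.00 = €80.76
Pension Levy: 5% × €640.00 = €32.00
Health Levy: 7.21% × €640.00 = €46.14
Total: €80.76 + €32.00 + €46.14 = €158.90

€158.90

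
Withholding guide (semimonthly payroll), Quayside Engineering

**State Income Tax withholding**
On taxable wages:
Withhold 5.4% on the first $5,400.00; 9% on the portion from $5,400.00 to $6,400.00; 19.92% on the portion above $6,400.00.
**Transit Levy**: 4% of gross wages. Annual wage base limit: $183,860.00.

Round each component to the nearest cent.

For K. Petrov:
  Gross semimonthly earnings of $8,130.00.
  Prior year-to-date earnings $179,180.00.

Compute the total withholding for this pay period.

State Income Tax: taxable = $8,130.00
  $381.60 + 19.92% × ($8,130.00 − $6,400.00) = $381.60 + 19.92% × $1,730.00 = $726.22
Transit Levy: cap $183,860.00 − YTD $179,180.00 = $4,680.00 subject; 4% × $4,680.00 = $187.20
Total: $726.22 + $187.20 = $913.42

$913.42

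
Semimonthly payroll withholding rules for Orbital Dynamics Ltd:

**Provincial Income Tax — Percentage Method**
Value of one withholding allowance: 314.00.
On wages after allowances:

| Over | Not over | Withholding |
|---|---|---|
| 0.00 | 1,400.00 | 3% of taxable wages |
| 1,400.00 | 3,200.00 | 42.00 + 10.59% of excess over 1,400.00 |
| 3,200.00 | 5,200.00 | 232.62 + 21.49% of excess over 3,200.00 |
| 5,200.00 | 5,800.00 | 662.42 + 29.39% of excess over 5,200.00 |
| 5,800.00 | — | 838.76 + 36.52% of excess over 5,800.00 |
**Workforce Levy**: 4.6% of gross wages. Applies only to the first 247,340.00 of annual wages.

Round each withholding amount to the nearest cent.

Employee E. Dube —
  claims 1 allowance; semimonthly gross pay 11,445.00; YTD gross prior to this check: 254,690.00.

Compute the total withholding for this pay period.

2,785.64

Provincial Income Tax: taxable = 11,445.00 − 1×314.00 = 11,131.00
  838.76 + 36.52% × (11,131.00 − 5,800.00) = 838.76 + 36.52% × 5,331.00 = 2,785.64
Workforce Levy: YTD 254,690.00 ≥ cap 247,340.00 → 0.00
Total: 2,785.64 + 0.00 = 2,785.64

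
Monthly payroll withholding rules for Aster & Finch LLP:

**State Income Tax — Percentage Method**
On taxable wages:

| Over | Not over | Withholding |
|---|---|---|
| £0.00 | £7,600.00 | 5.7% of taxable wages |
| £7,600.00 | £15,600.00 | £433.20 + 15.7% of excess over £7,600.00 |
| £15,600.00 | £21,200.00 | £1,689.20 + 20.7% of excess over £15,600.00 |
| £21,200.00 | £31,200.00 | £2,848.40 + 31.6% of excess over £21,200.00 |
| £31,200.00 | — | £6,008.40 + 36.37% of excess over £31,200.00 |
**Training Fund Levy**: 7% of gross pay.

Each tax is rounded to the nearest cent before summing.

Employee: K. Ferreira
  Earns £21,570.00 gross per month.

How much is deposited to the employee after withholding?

State Income Tax: taxable = £21,570.00
  £2,848.40 + 31.6% × (£21,570.00 − £21,200.00) = £2,848.40 + 31.6% × £370.00 = £2,965.32
Training Fund Levy: 7% × £21,570.00 = £1,509.90
Total withheld: £2,965.32 + £1,509.90 = £4,475.22
Net pay: £21,570.00 − £4,475.22 = £17,094.78

£17,094.78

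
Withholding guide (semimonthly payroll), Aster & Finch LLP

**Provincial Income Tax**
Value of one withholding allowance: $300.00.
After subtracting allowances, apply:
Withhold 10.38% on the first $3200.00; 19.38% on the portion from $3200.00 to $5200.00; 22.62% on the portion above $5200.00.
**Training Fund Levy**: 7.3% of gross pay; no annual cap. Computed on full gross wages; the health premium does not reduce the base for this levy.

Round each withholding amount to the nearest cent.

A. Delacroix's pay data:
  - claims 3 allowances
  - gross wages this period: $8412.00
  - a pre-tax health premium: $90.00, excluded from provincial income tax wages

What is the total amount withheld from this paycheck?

$1836.46

Provincial Income Tax: taxable = $8412.00 − $90.00 − 3×$300.00 = $7422.00
  $719.76 + 22.62% × ($7422.00 − $5200.00) = $719.76 + 22.62% × $2222.00 = $1222.38
Training Fund Levy: 7.3% × $8412.00 = $614.08
Total: $1222.38 + $614.08 = $1836.46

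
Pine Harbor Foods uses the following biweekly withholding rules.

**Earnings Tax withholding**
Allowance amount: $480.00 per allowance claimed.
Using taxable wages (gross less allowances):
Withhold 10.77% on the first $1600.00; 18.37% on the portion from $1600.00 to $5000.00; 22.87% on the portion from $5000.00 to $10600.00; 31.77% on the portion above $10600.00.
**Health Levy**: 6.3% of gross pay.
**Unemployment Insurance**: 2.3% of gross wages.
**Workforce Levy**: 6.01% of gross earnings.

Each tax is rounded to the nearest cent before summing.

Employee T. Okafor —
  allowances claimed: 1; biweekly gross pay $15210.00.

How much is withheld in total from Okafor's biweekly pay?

$5611.90

Earnings Tax: taxable = $15210.00 − 1×$480.00 = $14730.00
  $2077.62 + 31.77% × ($14730.00 − $10600.00) = $2077.62 + 31.77% × $4130.00 = $3389.72
Health Levy: 6.3% × $15210.00 = $958.23
Unemployment Insurance: 2.3% × $15210.00 = $349.83
Workforce Levy: 6.01% × $15210.00 = $914.12
Total: $3389.72 + $958.23 + $349.83 + $914.12 = $5611.90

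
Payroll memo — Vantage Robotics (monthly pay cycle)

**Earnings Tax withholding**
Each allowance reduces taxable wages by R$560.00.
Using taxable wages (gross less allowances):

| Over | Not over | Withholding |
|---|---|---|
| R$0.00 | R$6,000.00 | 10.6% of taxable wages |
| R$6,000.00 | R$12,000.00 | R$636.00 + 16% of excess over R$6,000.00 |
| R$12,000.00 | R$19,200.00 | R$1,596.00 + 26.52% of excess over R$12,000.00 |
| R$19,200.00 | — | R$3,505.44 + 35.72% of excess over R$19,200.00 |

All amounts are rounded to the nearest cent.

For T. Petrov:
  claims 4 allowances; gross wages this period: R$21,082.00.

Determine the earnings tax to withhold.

Earnings Tax: taxable = R$21,082.00 − 4×R$560.00 = R$18,842.00
  R$1,596.00 + 26.52% × (R$18,842.00 − R$12,000.00) = R$1,596.00 + 26.52% × R$6,842.00 = R$3,410.50

R$3,410.50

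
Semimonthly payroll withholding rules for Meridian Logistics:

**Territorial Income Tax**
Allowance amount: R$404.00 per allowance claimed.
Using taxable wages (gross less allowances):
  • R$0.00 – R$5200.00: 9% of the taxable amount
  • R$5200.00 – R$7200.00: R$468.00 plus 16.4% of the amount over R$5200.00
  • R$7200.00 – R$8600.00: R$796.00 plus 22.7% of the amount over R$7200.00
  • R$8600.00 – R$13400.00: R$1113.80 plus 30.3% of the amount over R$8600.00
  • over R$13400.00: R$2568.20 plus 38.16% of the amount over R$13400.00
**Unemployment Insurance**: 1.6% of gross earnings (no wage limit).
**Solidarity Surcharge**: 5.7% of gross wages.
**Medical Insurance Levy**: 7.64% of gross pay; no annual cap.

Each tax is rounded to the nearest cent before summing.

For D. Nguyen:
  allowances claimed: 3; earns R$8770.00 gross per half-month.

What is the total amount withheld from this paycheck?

Territorial Income Tax: taxable = R$8770.00 − 3×R$404.00 = R$7558.00
  R$796.00 + 22.7% × (R$7558.00 − R$7200.00) = R$796.00 + 22.7% × R$358.00 = R$877.27
Unemployment Insurance: 1.6% × R$8770.00 = R$140.32
Solidarity Surcharge: 5.7% × R$8770.00 = R$499.89
Medical Insurance Levy: 7.64% × R$8770.00 = R$670.03
Total: R$877.27 + R$140.32 + R$499.89 + R$670.03 = R$2187.51

R$2187.51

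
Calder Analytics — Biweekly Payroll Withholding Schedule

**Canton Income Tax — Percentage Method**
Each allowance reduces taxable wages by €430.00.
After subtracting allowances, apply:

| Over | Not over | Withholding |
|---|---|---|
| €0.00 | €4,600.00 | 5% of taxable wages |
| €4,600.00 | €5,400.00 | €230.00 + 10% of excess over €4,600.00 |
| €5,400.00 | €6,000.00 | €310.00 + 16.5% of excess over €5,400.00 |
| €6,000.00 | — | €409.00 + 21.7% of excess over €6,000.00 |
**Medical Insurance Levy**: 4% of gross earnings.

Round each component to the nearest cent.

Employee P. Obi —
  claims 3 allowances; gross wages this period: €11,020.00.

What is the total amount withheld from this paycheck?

Canton Income Tax: taxable = €11,020.00 − 3×€430.00 = €9,730.00
  €409.00 + 21.7% × (€9,730.00 − €6,000.00) = €409.00 + 21.7% × €3,730.00 = €1,218.41
Medical Insurance Levy: 4% × €11,020.00 = €440.80
Total: €1,218.41 + €440.80 = €1,659.21

€1,659.21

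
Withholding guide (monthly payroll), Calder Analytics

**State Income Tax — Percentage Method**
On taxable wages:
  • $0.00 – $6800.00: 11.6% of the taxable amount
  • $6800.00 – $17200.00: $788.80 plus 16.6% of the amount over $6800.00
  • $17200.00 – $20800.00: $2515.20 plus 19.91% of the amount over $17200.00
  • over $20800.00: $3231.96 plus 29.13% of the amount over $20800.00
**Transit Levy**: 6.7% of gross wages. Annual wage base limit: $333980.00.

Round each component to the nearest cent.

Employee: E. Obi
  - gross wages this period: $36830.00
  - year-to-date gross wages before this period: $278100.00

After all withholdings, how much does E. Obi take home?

$26460.89

State Income Tax: taxable = $36830.00
  $3231.96 + 29.13% × ($36830.00 − $20800.00) = $3231.96 + 29.13% × $16030.00 = $7901.50
Transit Levy: 6.7% × $36830.00 = $2467.61
Total withheld: $7901.50 + $2467.61 = $10369.11
Net pay: $36830.00 − $10369.11 = $26460.89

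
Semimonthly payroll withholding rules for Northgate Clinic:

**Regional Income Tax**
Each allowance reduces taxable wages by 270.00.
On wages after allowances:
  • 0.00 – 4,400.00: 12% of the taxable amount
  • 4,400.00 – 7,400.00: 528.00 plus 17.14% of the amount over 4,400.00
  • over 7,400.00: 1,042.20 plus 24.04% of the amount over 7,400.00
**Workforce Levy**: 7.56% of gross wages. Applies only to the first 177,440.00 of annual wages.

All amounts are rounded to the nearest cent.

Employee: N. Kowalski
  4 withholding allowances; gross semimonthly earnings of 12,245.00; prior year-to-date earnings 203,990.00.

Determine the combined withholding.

Regional Income Tax: taxable = 12,245.00 − 4×270.00 = 11,165.00
  1,042.20 + 24.04% × (11,165.00 − 7,400.00) = 1,042.20 + 24.04% × 3,765.00 = 1,947.31
Workforce Levy: YTD 203,990.00 ≥ cap 177,440.00 → 0.00
Total: 1,947.31 + 0.00 = 1,947.31

1,947.31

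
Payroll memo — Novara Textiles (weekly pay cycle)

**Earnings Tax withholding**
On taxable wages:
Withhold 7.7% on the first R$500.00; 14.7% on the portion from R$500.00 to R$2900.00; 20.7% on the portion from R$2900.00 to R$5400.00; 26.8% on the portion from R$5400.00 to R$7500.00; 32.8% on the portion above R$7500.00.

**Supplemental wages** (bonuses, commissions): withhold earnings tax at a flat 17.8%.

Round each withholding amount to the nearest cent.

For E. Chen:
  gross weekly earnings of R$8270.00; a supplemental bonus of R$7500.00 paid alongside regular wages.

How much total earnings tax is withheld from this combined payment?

Earnings Tax: taxable = R$8270.00
  R$1471.60 + 32.8% × (R$8270.00 − R$7500.00) = R$1471.60 + 32.8% × R$770.00 = R$1724.16
Supplemental (17.8% flat on bonus): 17.8% × R$7500.00 = R$1335.00
Total earnings tax: R$1724.16 + R$1335.00 = R$3059.16

R$3059.16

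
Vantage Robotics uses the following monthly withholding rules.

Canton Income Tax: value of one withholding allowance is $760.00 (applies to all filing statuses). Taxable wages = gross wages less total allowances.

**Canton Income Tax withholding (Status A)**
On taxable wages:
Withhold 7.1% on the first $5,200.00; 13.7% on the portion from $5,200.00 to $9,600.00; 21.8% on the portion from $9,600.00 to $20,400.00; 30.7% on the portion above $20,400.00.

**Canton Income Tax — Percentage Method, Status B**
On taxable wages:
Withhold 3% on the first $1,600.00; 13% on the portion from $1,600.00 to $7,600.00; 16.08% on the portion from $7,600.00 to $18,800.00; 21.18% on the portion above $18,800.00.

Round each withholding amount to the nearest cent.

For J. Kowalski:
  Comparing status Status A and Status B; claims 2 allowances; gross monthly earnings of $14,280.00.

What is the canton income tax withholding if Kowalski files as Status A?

Canton Income Tax (Status A): taxable = $14,280.00 − 2×$760.00 = $12,760.00
  $972.00 + 21.8% × ($12,760.00 − $9,600.00) = $972.00 + 21.8% × $3,160.00 = $1,660.88

$1,660.88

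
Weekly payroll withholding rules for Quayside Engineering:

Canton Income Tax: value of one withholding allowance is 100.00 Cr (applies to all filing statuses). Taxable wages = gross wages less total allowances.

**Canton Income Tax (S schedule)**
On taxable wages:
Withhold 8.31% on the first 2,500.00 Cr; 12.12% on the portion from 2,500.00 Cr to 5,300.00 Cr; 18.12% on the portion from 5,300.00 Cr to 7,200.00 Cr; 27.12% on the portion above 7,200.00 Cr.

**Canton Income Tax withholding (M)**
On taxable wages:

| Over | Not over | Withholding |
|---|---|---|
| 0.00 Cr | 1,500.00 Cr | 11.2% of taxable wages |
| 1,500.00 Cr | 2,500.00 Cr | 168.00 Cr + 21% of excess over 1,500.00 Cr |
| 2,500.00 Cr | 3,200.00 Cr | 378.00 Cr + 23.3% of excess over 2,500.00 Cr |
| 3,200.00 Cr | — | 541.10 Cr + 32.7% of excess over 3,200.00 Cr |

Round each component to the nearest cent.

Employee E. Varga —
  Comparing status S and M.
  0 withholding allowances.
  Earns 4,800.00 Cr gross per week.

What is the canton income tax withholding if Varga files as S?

486.51 Cr

Canton Income Tax (S): taxable = 4,800.00 Cr
  207.75 Cr + 12.12% × (4,800.00 Cr − 2,500.00 Cr) = 207.75 Cr + 12.12% × 2,300.00 Cr = 486.51 Cr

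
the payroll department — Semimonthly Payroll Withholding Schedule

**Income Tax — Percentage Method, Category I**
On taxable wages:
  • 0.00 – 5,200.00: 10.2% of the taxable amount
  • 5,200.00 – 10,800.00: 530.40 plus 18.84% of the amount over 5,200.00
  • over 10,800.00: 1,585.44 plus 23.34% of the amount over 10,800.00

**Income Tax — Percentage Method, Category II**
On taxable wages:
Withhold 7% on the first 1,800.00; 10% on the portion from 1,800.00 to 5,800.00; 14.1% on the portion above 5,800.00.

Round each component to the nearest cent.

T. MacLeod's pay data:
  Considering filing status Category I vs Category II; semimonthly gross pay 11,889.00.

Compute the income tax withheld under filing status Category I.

Income Tax (Category I): taxable = 11,889.00
  1,585.44 + 23.34% × (11,889.00 − 10,800.00) = 1,585.44 + 23.34% × 1,089.00 = 1,839.61

1,839.61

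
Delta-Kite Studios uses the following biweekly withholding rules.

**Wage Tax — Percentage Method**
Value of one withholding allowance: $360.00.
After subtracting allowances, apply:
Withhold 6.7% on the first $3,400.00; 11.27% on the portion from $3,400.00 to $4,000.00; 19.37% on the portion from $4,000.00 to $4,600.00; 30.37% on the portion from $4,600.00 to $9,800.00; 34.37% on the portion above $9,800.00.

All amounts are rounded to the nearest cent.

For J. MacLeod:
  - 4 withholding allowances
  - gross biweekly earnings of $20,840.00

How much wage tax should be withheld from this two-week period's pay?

$5,290.40

Wage Tax: taxable = $20,840.00 − 4×$360.00 = $19,400.00
  $1,990.88 + 34.37% × ($19,400.00 − $9,800.00) = $1,990.88 + 34.37% × $9,600.00 = $5,290.40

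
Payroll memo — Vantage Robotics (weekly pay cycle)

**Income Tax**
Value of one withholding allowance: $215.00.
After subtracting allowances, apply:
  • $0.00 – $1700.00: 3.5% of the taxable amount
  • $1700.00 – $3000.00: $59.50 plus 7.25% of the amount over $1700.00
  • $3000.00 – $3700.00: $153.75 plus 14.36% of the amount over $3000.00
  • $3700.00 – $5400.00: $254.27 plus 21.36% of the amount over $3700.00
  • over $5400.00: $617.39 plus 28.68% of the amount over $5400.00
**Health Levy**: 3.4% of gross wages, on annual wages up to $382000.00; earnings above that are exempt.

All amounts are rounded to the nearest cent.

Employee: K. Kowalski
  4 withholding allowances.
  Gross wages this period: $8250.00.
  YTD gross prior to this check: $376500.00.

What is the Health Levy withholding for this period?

Health Levy: cap $382000.00 − YTD $376500.00 = $5500.00 subject; 3.4% × $5500.00 = $187.00

$187.00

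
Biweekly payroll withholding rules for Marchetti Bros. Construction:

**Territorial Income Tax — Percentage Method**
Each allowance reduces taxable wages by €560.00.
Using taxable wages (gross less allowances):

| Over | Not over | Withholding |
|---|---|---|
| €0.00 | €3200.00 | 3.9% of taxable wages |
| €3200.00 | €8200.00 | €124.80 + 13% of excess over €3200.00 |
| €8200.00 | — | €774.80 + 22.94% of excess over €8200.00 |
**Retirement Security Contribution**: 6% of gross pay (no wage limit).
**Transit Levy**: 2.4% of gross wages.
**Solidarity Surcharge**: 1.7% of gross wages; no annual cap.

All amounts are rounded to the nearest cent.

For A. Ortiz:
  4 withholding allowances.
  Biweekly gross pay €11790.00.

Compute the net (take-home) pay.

€9514.72

Territorial Income Tax: taxable = €11790.00 − 4×€560.00 = €9550.00
  €774.80 + 22.94% × (€9550.00 − €8200.00) = €774.80 + 22.94% × €1350.00 = €1084.49
Retirement Security Contribution: 6% × €11790.00 = €707.40
Transit Levy: 2.4% × €11790.00 = €282.96
Solidarity Surcharge: 1.7% × €11790.00 = €200.43
Total withheld: €1084.49 + €707.40 + €282.96 + €200.43 = €2275.28
Net pay: €11790.00 − €2275.28 = €9514.72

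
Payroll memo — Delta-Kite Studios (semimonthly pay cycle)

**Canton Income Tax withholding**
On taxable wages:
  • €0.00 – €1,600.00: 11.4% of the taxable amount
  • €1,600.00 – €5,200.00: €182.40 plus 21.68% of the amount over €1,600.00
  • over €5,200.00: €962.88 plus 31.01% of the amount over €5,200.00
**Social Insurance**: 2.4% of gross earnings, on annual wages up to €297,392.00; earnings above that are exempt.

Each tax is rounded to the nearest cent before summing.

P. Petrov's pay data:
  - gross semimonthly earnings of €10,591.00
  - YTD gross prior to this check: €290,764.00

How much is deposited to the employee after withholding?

Canton Income Tax: taxable = €10,591.00
  €962.88 + 31.01% × (€10,591.00 − €5,200.00) = €962.88 + 31.01% × €5,391.00 = €2,634.63
Social Insurance: cap €297,392.00 − YTD €290,764.00 = €6,628.00 subject; 2.4% × €6,628.00 = €159.07
Total withheld: €2,634.63 + €159.07 = €2,793.70
Net pay: €10,591.00 − €2,793.70 = €7,797.30

€7,797.30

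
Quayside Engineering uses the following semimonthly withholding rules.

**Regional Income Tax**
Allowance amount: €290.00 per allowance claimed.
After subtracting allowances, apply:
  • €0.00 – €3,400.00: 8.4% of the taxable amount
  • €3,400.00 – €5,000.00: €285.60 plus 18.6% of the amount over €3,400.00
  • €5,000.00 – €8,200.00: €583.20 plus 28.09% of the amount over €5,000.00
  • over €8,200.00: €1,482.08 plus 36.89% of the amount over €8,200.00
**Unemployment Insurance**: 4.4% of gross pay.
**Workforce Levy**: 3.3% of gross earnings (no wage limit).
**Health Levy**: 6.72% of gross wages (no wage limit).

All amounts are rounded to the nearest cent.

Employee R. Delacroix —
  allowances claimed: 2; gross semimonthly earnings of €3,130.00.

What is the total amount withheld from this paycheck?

€665.55

Regional Income Tax: taxable = €3,130.00 − 2×€290.00 = €2,550.00
  8.4% × €2,550.00 = €214.20
Unemployment Insurance: 4.4% × €3,130.00 = €137.72
Workforce Levy: 3.3% × €3,130.00 = €103.29
Health Levy: 6.72% × €3,130.00 = €210.34
Total: €214.20 + €137.72 + €103.29 + €210.34 = €665.55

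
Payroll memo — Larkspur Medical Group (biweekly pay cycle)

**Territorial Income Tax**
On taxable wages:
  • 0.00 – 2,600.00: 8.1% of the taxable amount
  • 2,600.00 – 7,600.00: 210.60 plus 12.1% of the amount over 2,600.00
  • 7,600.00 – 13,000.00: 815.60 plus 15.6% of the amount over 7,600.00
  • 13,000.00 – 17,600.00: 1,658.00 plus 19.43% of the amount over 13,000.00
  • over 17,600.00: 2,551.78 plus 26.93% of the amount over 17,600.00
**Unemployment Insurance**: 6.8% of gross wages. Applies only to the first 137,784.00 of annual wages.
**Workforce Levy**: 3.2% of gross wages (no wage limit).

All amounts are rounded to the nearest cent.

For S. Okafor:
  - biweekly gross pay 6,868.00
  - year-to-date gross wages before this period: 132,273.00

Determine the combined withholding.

Territorial Income Tax: taxable = 6,868.00
  210.60 + 12.1% × (6,868.00 − 2,600.00) = 210.60 + 12.1% × 4,268.00 = 727.03
Unemployment Insurance: cap 137,784.00 − YTD 132,273.00 = 5,511.00 subject; 6.8% × 5,511.00 = 374.75
Workforce Levy: 3.2% × 6,868.00 = 219.78
Total: 727.03 + 374.75 + 219.78 = 1,321.56

1,321.56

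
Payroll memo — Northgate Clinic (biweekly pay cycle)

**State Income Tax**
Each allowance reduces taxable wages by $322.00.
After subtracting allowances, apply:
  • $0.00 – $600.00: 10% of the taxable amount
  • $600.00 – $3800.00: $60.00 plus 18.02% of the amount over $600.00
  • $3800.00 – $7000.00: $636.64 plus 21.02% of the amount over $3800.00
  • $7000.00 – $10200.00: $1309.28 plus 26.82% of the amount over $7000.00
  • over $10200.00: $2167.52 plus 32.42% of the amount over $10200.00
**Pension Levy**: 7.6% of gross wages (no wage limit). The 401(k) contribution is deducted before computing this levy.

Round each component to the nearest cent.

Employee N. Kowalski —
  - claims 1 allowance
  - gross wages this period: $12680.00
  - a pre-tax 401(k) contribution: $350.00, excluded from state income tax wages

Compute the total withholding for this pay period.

$3690.75

State Income Tax: taxable = $12680.00 − $350.00 − 1×$322.00 = $12008.00
  $2167.52 + 32.42% × ($12008.00 − $10200.00) = $2167.52 + 32.42% × $1808.00 = $2753.67
Pension Levy: 7.6% × $12330.00 = $937.08
Total: $2753.67 + $937.08 = $3690.75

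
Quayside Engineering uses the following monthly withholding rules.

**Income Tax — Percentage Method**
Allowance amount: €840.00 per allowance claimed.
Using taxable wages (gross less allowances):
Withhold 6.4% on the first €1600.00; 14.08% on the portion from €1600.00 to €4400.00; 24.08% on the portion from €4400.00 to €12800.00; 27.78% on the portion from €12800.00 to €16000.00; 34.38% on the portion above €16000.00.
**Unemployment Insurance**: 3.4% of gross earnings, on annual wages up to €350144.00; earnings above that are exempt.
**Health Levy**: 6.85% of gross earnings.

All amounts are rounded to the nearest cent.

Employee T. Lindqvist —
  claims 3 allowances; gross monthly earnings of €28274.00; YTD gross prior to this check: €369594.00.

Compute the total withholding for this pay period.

€8698.52

Income Tax: taxable = €28274.00 − 3×€840.00 = €25754.00
  €3408.32 + 34.38% × (€25754.00 − €16000.00) = €3408.32 + 34.38% × €9754.00 = €6761.75
Unemployment Insurance: YTD €369594.00 ≥ cap €350144.00 → €0.00
Health Levy: 6.85% × €28274.00 = €1936.77
Total: €6761.75 + €0.00 + €1936.77 = €8698.52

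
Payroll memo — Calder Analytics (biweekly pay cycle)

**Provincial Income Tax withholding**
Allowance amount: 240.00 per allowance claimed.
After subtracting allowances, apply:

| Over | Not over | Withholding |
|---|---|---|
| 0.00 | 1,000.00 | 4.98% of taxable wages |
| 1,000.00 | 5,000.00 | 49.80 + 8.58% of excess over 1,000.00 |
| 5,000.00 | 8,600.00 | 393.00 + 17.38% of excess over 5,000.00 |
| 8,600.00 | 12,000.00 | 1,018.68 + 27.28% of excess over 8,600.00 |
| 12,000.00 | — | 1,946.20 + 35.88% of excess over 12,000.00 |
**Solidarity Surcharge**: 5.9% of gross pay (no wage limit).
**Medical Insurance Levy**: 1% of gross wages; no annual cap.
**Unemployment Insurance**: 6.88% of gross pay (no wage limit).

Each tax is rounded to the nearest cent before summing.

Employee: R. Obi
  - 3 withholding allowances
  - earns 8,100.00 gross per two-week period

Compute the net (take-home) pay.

6,177.18

Provincial Income Tax: taxable = 8,100.00 − 3×240.00 = 7,380.00
  393.00 + 17.38% × (7,380.00 − 5,000.00) = 393.00 + 17.38% × 2,380.00 = 806.64
Solidarity Surcharge: 5.9% × 8,100.00 = 477.90
Medical Insurance Levy: 1% × 8,100.00 = 81.00
Unemployment Insurance: 6.88% × 8,100.00 = 557.28
Total withheld: 806.64 + 477.90 + 81.00 + 557.28 = 1,922.82
Net pay: 8,100.00 − 1,922.82 = 6,177.18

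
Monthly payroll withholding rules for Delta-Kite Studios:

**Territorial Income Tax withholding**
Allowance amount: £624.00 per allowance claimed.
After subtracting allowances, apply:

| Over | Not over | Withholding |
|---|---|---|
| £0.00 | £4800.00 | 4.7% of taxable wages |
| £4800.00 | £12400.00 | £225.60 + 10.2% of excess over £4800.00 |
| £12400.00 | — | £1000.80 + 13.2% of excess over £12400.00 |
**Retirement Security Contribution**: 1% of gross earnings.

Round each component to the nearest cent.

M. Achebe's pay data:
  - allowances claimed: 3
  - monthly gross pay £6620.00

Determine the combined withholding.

£289.36

Territorial Income Tax: taxable = £6620.00 − 3×£624.00 = £4748.00
  4.7% × £4748.00 = £223.16
Retirement Security Contribution: 1% × £6620.00 = £66.20
Total: £223.16 + £66.20 = £289.36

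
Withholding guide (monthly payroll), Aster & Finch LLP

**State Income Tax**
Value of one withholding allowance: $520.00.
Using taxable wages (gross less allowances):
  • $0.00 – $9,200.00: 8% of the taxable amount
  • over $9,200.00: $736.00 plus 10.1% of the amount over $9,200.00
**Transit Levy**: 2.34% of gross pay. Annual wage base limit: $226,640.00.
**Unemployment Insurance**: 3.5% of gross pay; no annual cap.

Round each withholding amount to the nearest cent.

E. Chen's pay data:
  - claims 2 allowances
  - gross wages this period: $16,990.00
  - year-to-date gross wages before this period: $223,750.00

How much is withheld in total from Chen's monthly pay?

State Income Tax: taxable = $16,990.00 − 2×$520.00 = $15,950.00
  $736.00 + 10.1% × ($15,950.00 − $9,200.00) = $736.00 + 10.1% × $6,750.00 = $1,417.75
Transit Levy: cap $226,640.00 − YTD $223,750.00 = $2,890.00 subject; 2.34% × $2,890.00 = $67.63
Unemployment Insurance: 3.5% × $16,990.00 = $594.65
Total: $1,417.75 + $67.63 + $594.65 = $2,080.03

$2,080.03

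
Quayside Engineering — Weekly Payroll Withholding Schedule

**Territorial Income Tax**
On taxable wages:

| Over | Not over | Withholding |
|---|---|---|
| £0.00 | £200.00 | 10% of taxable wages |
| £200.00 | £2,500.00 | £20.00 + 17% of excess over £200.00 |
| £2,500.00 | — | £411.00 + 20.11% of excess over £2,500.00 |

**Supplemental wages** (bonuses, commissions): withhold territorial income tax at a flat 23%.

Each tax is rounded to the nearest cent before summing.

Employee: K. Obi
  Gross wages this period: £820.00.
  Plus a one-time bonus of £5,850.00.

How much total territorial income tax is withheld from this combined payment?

Territorial Income Tax: taxable = £820.00
  £20.00 + 17% × (£820.00 − £200.00) = £20.00 + 17% × £620.00 = £125.40
Supplemental (23% flat on bonus): 23% × £5,850.00 = £1,345.50
Total territorial income tax: £125.40 + £1,345.50 = £1,470.90

£1,470.90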